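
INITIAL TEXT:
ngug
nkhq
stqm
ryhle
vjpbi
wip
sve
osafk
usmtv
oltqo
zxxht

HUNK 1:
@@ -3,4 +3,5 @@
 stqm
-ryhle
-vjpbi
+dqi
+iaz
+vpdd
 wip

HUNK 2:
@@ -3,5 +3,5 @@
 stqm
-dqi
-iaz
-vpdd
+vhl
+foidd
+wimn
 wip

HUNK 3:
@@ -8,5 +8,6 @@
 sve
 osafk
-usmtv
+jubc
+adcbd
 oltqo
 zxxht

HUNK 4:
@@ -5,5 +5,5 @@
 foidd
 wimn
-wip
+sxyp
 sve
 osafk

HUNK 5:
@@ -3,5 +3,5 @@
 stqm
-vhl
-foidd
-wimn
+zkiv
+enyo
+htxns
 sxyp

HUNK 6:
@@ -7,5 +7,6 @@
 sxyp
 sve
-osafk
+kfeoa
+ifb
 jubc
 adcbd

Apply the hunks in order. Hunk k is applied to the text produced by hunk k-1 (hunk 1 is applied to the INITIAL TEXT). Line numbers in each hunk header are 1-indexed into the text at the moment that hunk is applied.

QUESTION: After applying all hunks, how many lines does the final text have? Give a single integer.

Hunk 1: at line 3 remove [ryhle,vjpbi] add [dqi,iaz,vpdd] -> 12 lines: ngug nkhq stqm dqi iaz vpdd wip sve osafk usmtv oltqo zxxht
Hunk 2: at line 3 remove [dqi,iaz,vpdd] add [vhl,foidd,wimn] -> 12 lines: ngug nkhq stqm vhl foidd wimn wip sve osafk usmtv oltqo zxxht
Hunk 3: at line 8 remove [usmtv] add [jubc,adcbd] -> 13 lines: ngug nkhq stqm vhl foidd wimn wip sve osafk jubc adcbd oltqo zxxht
Hunk 4: at line 5 remove [wip] add [sxyp] -> 13 lines: ngug nkhq stqm vhl foidd wimn sxyp sve osafk jubc adcbd oltqo zxxht
Hunk 5: at line 3 remove [vhl,foidd,wimn] add [zkiv,enyo,htxns] -> 13 lines: ngug nkhq stqm zkiv enyo htxns sxyp sve osafk jubc adcbd oltqo zxxht
Hunk 6: at line 7 remove [osafk] add [kfeoa,ifb] -> 14 lines: ngug nkhq stqm zkiv enyo htxns sxyp sve kfeoa ifb jubc adcbd oltqo zxxht
Final line count: 14

Answer: 14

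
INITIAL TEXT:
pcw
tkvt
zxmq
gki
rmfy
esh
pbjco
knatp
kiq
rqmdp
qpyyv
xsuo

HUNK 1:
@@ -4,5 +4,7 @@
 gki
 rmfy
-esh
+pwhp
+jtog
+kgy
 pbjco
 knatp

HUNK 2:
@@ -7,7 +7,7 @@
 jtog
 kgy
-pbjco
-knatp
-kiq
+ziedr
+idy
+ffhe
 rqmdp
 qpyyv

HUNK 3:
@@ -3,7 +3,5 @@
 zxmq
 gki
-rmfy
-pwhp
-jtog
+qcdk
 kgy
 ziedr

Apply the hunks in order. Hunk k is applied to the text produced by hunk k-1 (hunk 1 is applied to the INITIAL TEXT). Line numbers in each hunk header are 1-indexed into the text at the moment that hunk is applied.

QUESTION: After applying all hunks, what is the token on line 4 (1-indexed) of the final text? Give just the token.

Answer: gki

Derivation:
Hunk 1: at line 4 remove [esh] add [pwhp,jtog,kgy] -> 14 lines: pcw tkvt zxmq gki rmfy pwhp jtog kgy pbjco knatp kiq rqmdp qpyyv xsuo
Hunk 2: at line 7 remove [pbjco,knatp,kiq] add [ziedr,idy,ffhe] -> 14 lines: pcw tkvt zxmq gki rmfy pwhp jtog kgy ziedr idy ffhe rqmdp qpyyv xsuo
Hunk 3: at line 3 remove [rmfy,pwhp,jtog] add [qcdk] -> 12 lines: pcw tkvt zxmq gki qcdk kgy ziedr idy ffhe rqmdp qpyyv xsuo
Final line 4: gki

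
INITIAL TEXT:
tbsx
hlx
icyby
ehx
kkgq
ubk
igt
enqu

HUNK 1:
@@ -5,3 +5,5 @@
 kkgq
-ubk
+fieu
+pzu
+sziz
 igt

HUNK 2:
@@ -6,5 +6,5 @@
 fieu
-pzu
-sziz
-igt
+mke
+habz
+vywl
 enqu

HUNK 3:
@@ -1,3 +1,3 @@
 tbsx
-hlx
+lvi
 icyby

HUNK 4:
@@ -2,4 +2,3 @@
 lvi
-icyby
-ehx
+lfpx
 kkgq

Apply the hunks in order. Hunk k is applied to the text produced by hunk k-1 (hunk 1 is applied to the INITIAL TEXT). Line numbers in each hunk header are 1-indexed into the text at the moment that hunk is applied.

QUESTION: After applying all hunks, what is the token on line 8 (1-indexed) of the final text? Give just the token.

Hunk 1: at line 5 remove [ubk] add [fieu,pzu,sziz] -> 10 lines: tbsx hlx icyby ehx kkgq fieu pzu sziz igt enqu
Hunk 2: at line 6 remove [pzu,sziz,igt] add [mke,habz,vywl] -> 10 lines: tbsx hlx icyby ehx kkgq fieu mke habz vywl enqu
Hunk 3: at line 1 remove [hlx] add [lvi] -> 10 lines: tbsx lvi icyby ehx kkgq fieu mke habz vywl enqu
Hunk 4: at line 2 remove [icyby,ehx] add [lfpx] -> 9 lines: tbsx lvi lfpx kkgq fieu mke habz vywl enqu
Final line 8: vywl

Answer: vywl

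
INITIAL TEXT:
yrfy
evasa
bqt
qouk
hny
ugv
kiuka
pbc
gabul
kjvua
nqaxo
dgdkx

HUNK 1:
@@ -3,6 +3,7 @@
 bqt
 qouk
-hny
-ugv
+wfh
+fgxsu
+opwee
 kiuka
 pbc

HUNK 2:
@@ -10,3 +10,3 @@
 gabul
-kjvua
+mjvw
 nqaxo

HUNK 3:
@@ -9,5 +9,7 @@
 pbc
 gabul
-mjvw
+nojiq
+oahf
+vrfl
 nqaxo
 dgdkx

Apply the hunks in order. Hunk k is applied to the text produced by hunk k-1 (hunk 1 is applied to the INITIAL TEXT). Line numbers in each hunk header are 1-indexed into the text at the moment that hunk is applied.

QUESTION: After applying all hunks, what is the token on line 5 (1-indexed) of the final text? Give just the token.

Answer: wfh

Derivation:
Hunk 1: at line 3 remove [hny,ugv] add [wfh,fgxsu,opwee] -> 13 lines: yrfy evasa bqt qouk wfh fgxsu opwee kiuka pbc gabul kjvua nqaxo dgdkx
Hunk 2: at line 10 remove [kjvua] add [mjvw] -> 13 lines: yrfy evasa bqt qouk wfh fgxsu opwee kiuka pbc gabul mjvw nqaxo dgdkx
Hunk 3: at line 9 remove [mjvw] add [nojiq,oahf,vrfl] -> 15 lines: yrfy evasa bqt qouk wfh fgxsu opwee kiuka pbc gabul nojiq oahf vrfl nqaxo dgdkx
Final line 5: wfh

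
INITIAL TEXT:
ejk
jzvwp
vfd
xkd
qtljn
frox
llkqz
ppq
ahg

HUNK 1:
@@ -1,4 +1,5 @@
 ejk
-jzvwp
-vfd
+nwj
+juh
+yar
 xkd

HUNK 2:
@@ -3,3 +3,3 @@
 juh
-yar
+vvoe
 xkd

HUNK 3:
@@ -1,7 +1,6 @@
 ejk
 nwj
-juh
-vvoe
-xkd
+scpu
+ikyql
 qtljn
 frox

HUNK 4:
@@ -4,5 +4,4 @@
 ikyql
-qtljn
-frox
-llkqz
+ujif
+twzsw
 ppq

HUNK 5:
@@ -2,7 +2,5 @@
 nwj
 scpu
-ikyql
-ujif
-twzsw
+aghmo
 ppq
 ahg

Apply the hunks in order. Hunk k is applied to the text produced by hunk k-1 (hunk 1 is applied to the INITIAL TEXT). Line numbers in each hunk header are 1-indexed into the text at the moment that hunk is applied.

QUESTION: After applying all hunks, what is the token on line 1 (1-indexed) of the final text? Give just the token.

Hunk 1: at line 1 remove [jzvwp,vfd] add [nwj,juh,yar] -> 10 lines: ejk nwj juh yar xkd qtljn frox llkqz ppq ahg
Hunk 2: at line 3 remove [yar] add [vvoe] -> 10 lines: ejk nwj juh vvoe xkd qtljn frox llkqz ppq ahg
Hunk 3: at line 1 remove [juh,vvoe,xkd] add [scpu,ikyql] -> 9 lines: ejk nwj scpu ikyql qtljn frox llkqz ppq ahg
Hunk 4: at line 4 remove [qtljn,frox,llkqz] add [ujif,twzsw] -> 8 lines: ejk nwj scpu ikyql ujif twzsw ppq ahg
Hunk 5: at line 2 remove [ikyql,ujif,twzsw] add [aghmo] -> 6 lines: ejk nwj scpu aghmo ppq ahg
Final line 1: ejk

Answer: ejk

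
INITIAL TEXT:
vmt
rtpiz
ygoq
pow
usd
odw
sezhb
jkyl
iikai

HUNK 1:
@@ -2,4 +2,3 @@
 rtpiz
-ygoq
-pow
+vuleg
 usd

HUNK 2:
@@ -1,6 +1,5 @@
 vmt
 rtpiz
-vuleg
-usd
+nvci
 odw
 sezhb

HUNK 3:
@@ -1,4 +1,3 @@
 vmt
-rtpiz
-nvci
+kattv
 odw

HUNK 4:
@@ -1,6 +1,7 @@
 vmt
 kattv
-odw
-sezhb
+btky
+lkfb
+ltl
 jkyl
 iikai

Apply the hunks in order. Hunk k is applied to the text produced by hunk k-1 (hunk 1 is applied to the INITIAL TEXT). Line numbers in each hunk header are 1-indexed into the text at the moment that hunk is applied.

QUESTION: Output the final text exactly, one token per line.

Hunk 1: at line 2 remove [ygoq,pow] add [vuleg] -> 8 lines: vmt rtpiz vuleg usd odw sezhb jkyl iikai
Hunk 2: at line 1 remove [vuleg,usd] add [nvci] -> 7 lines: vmt rtpiz nvci odw sezhb jkyl iikai
Hunk 3: at line 1 remove [rtpiz,nvci] add [kattv] -> 6 lines: vmt kattv odw sezhb jkyl iikai
Hunk 4: at line 1 remove [odw,sezhb] add [btky,lkfb,ltl] -> 7 lines: vmt kattv btky lkfb ltl jkyl iikai

Answer: vmt
kattv
btky
lkfb
ltl
jkyl
iikai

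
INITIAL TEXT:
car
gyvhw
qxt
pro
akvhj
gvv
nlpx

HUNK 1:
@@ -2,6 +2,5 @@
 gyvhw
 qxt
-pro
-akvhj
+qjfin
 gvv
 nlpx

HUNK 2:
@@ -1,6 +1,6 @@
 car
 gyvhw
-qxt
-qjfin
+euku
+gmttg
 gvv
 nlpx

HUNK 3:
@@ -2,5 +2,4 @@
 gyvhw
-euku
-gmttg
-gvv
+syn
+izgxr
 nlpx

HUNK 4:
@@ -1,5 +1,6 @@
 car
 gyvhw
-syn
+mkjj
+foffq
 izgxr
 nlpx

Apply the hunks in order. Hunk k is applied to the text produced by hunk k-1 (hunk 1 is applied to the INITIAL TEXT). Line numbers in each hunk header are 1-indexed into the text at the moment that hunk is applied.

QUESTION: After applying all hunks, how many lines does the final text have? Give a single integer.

Hunk 1: at line 2 remove [pro,akvhj] add [qjfin] -> 6 lines: car gyvhw qxt qjfin gvv nlpx
Hunk 2: at line 1 remove [qxt,qjfin] add [euku,gmttg] -> 6 lines: car gyvhw euku gmttg gvv nlpx
Hunk 3: at line 2 remove [euku,gmttg,gvv] add [syn,izgxr] -> 5 lines: car gyvhw syn izgxr nlpx
Hunk 4: at line 1 remove [syn] add [mkjj,foffq] -> 6 lines: car gyvhw mkjj foffq izgxr nlpx
Final line count: 6

Answer: 6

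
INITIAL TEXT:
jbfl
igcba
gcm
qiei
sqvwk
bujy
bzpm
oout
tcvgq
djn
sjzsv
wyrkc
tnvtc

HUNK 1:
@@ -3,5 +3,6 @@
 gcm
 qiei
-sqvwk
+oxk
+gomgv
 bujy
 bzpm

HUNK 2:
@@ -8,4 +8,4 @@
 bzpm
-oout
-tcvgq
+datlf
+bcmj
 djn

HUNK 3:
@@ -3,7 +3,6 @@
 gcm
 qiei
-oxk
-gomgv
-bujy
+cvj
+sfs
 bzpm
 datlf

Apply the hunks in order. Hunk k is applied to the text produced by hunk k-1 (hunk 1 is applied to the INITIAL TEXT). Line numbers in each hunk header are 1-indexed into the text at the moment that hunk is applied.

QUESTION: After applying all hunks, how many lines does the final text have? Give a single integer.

Hunk 1: at line 3 remove [sqvwk] add [oxk,gomgv] -> 14 lines: jbfl igcba gcm qiei oxk gomgv bujy bzpm oout tcvgq djn sjzsv wyrkc tnvtc
Hunk 2: at line 8 remove [oout,tcvgq] add [datlf,bcmj] -> 14 lines: jbfl igcba gcm qiei oxk gomgv bujy bzpm datlf bcmj djn sjzsv wyrkc tnvtc
Hunk 3: at line 3 remove [oxk,gomgv,bujy] add [cvj,sfs] -> 13 lines: jbfl igcba gcm qiei cvj sfs bzpm datlf bcmj djn sjzsv wyrkc tnvtc
Final line count: 13

Answer: 13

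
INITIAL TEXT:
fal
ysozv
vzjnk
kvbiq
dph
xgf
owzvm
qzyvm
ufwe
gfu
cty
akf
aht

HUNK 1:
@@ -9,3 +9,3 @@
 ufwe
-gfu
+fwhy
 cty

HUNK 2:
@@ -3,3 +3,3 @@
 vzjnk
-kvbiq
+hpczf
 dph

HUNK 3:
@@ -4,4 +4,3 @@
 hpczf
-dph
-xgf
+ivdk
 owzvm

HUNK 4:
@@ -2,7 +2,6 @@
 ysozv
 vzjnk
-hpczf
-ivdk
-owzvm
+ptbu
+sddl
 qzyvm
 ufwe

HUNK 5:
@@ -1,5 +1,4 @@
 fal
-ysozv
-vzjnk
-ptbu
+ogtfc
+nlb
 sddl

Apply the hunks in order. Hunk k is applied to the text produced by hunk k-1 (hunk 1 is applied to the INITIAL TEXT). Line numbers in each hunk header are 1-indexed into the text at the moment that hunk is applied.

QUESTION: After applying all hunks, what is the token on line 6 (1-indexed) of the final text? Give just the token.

Hunk 1: at line 9 remove [gfu] add [fwhy] -> 13 lines: fal ysozv vzjnk kvbiq dph xgf owzvm qzyvm ufwe fwhy cty akf aht
Hunk 2: at line 3 remove [kvbiq] add [hpczf] -> 13 lines: fal ysozv vzjnk hpczf dph xgf owzvm qzyvm ufwe fwhy cty akf aht
Hunk 3: at line 4 remove [dph,xgf] add [ivdk] -> 12 lines: fal ysozv vzjnk hpczf ivdk owzvm qzyvm ufwe fwhy cty akf aht
Hunk 4: at line 2 remove [hpczf,ivdk,owzvm] add [ptbu,sddl] -> 11 lines: fal ysozv vzjnk ptbu sddl qzyvm ufwe fwhy cty akf aht
Hunk 5: at line 1 remove [ysozv,vzjnk,ptbu] add [ogtfc,nlb] -> 10 lines: fal ogtfc nlb sddl qzyvm ufwe fwhy cty akf aht
Final line 6: ufwe

Answer: ufwe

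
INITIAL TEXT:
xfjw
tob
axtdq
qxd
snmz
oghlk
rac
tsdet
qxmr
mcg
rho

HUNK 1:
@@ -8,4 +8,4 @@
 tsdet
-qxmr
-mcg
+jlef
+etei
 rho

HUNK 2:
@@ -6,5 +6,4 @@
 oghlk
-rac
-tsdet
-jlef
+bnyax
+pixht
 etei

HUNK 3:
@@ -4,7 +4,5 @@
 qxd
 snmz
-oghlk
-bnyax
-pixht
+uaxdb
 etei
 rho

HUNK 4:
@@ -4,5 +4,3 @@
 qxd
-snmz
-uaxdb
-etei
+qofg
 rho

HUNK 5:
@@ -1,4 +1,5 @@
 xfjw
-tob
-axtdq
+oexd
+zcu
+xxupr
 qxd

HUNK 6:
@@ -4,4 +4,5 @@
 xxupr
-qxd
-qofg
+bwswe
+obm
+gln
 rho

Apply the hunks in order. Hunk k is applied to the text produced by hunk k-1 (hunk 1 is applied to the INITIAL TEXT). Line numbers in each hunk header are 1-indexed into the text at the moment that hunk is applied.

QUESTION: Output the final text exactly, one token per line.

Answer: xfjw
oexd
zcu
xxupr
bwswe
obm
gln
rho

Derivation:
Hunk 1: at line 8 remove [qxmr,mcg] add [jlef,etei] -> 11 lines: xfjw tob axtdq qxd snmz oghlk rac tsdet jlef etei rho
Hunk 2: at line 6 remove [rac,tsdet,jlef] add [bnyax,pixht] -> 10 lines: xfjw tob axtdq qxd snmz oghlk bnyax pixht etei rho
Hunk 3: at line 4 remove [oghlk,bnyax,pixht] add [uaxdb] -> 8 lines: xfjw tob axtdq qxd snmz uaxdb etei rho
Hunk 4: at line 4 remove [snmz,uaxdb,etei] add [qofg] -> 6 lines: xfjw tob axtdq qxd qofg rho
Hunk 5: at line 1 remove [tob,axtdq] add [oexd,zcu,xxupr] -> 7 lines: xfjw oexd zcu xxupr qxd qofg rho
Hunk 6: at line 4 remove [qxd,qofg] add [bwswe,obm,gln] -> 8 lines: xfjw oexd zcu xxupr bwswe obm gln rho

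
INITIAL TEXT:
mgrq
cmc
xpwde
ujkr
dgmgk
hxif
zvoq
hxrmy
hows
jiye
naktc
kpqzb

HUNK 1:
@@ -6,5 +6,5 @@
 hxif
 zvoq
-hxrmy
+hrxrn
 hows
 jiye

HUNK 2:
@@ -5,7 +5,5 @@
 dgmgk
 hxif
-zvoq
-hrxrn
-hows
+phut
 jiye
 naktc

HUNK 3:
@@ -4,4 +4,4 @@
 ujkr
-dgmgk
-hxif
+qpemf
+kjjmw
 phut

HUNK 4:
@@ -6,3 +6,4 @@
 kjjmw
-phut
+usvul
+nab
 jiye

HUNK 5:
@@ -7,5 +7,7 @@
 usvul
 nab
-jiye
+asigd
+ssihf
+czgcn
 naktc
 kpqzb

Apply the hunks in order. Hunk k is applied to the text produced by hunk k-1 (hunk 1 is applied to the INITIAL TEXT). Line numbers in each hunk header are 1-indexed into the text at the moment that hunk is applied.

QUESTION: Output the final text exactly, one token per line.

Hunk 1: at line 6 remove [hxrmy] add [hrxrn] -> 12 lines: mgrq cmc xpwde ujkr dgmgk hxif zvoq hrxrn hows jiye naktc kpqzb
Hunk 2: at line 5 remove [zvoq,hrxrn,hows] add [phut] -> 10 lines: mgrq cmc xpwde ujkr dgmgk hxif phut jiye naktc kpqzb
Hunk 3: at line 4 remove [dgmgk,hxif] add [qpemf,kjjmw] -> 10 lines: mgrq cmc xpwde ujkr qpemf kjjmw phut jiye naktc kpqzb
Hunk 4: at line 6 remove [phut] add [usvul,nab] -> 11 lines: mgrq cmc xpwde ujkr qpemf kjjmw usvul nab jiye naktc kpqzb
Hunk 5: at line 7 remove [jiye] add [asigd,ssihf,czgcn] -> 13 lines: mgrq cmc xpwde ujkr qpemf kjjmw usvul nab asigd ssihf czgcn naktc kpqzb

Answer: mgrq
cmc
xpwde
ujkr
qpemf
kjjmw
usvul
nab
asigd
ssihf
czgcn
naktc
kpqzb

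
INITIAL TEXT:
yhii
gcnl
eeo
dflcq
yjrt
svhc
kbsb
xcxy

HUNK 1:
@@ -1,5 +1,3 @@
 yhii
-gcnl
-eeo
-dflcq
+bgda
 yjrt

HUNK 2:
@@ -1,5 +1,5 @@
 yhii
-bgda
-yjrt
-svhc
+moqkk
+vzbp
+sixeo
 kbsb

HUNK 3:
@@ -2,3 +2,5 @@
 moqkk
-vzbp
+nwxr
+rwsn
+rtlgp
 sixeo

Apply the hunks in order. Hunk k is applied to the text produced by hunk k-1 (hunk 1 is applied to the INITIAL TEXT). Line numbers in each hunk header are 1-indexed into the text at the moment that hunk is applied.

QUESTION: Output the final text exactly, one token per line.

Hunk 1: at line 1 remove [gcnl,eeo,dflcq] add [bgda] -> 6 lines: yhii bgda yjrt svhc kbsb xcxy
Hunk 2: at line 1 remove [bgda,yjrt,svhc] add [moqkk,vzbp,sixeo] -> 6 lines: yhii moqkk vzbp sixeo kbsb xcxy
Hunk 3: at line 2 remove [vzbp] add [nwxr,rwsn,rtlgp] -> 8 lines: yhii moqkk nwxr rwsn rtlgp sixeo kbsb xcxy

Answer: yhii
moqkk
nwxr
rwsn
rtlgp
sixeo
kbsb
xcxy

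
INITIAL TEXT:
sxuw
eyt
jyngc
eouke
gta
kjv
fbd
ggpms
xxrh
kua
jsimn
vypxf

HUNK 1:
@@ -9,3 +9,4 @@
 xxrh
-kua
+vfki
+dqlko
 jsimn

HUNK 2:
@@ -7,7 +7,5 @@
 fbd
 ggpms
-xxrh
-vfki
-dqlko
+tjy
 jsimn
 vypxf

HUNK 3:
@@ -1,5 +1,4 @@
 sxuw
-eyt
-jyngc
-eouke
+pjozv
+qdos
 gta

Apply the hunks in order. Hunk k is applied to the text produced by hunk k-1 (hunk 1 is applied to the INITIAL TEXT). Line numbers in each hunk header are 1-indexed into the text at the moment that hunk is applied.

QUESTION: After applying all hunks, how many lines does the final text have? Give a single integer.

Hunk 1: at line 9 remove [kua] add [vfki,dqlko] -> 13 lines: sxuw eyt jyngc eouke gta kjv fbd ggpms xxrh vfki dqlko jsimn vypxf
Hunk 2: at line 7 remove [xxrh,vfki,dqlko] add [tjy] -> 11 lines: sxuw eyt jyngc eouke gta kjv fbd ggpms tjy jsimn vypxf
Hunk 3: at line 1 remove [eyt,jyngc,eouke] add [pjozv,qdos] -> 10 lines: sxuw pjozv qdos gta kjv fbd ggpms tjy jsimn vypxf
Final line count: 10

Answer: 10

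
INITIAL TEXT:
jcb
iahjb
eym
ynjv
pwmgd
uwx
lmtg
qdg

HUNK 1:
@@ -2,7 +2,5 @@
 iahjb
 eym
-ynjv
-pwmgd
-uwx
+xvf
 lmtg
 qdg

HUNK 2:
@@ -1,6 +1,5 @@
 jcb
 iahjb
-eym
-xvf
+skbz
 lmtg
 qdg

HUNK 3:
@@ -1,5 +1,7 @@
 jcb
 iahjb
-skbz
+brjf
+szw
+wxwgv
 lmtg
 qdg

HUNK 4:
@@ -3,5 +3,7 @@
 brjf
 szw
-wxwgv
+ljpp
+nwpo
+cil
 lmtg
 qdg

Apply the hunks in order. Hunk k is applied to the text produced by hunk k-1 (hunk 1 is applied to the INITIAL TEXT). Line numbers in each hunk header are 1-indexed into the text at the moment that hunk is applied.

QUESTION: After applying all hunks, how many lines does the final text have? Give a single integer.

Hunk 1: at line 2 remove [ynjv,pwmgd,uwx] add [xvf] -> 6 lines: jcb iahjb eym xvf lmtg qdg
Hunk 2: at line 1 remove [eym,xvf] add [skbz] -> 5 lines: jcb iahjb skbz lmtg qdg
Hunk 3: at line 1 remove [skbz] add [brjf,szw,wxwgv] -> 7 lines: jcb iahjb brjf szw wxwgv lmtg qdg
Hunk 4: at line 3 remove [wxwgv] add [ljpp,nwpo,cil] -> 9 lines: jcb iahjb brjf szw ljpp nwpo cil lmtg qdg
Final line count: 9

Answer: 9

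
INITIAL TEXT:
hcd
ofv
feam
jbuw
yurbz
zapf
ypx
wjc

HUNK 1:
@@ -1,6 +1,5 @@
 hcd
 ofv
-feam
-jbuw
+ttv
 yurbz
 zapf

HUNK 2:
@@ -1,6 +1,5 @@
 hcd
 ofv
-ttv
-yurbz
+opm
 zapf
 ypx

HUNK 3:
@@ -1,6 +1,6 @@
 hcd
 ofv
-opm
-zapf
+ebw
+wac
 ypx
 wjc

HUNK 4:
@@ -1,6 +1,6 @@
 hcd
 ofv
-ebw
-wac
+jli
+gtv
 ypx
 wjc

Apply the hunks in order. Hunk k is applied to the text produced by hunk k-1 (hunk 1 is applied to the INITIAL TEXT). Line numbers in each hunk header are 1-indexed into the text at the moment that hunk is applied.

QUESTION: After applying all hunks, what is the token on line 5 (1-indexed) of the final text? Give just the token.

Hunk 1: at line 1 remove [feam,jbuw] add [ttv] -> 7 lines: hcd ofv ttv yurbz zapf ypx wjc
Hunk 2: at line 1 remove [ttv,yurbz] add [opm] -> 6 lines: hcd ofv opm zapf ypx wjc
Hunk 3: at line 1 remove [opm,zapf] add [ebw,wac] -> 6 lines: hcd ofv ebw wac ypx wjc
Hunk 4: at line 1 remove [ebw,wac] add [jli,gtv] -> 6 lines: hcd ofv jli gtv ypx wjc
Final line 5: ypx

Answer: ypx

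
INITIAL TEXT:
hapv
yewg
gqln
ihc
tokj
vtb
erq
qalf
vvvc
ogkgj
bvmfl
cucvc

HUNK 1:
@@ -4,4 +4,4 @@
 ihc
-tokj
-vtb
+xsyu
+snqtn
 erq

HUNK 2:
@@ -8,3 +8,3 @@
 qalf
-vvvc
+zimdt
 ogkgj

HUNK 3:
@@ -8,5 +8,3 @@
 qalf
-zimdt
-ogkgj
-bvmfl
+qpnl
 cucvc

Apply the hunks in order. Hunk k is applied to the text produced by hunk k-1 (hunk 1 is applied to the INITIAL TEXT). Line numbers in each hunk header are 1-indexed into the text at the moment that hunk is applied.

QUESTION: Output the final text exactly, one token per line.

Answer: hapv
yewg
gqln
ihc
xsyu
snqtn
erq
qalf
qpnl
cucvc

Derivation:
Hunk 1: at line 4 remove [tokj,vtb] add [xsyu,snqtn] -> 12 lines: hapv yewg gqln ihc xsyu snqtn erq qalf vvvc ogkgj bvmfl cucvc
Hunk 2: at line 8 remove [vvvc] add [zimdt] -> 12 lines: hapv yewg gqln ihc xsyu snqtn erq qalf zimdt ogkgj bvmfl cucvc
Hunk 3: at line 8 remove [zimdt,ogkgj,bvmfl] add [qpnl] -> 10 lines: hapv yewg gqln ihc xsyu snqtn erq qalf qpnl cucvc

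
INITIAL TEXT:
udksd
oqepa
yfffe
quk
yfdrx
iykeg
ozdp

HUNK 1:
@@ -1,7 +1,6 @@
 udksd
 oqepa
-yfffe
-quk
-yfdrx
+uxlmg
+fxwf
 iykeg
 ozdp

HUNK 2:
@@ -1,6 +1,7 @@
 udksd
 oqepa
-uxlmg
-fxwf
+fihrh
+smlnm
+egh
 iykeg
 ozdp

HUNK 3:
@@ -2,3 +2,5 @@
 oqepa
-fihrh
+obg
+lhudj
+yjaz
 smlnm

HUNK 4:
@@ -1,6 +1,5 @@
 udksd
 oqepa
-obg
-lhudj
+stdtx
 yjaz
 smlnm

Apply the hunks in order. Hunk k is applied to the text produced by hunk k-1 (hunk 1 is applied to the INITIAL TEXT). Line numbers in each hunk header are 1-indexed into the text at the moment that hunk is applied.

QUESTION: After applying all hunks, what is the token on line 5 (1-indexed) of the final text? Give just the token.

Answer: smlnm

Derivation:
Hunk 1: at line 1 remove [yfffe,quk,yfdrx] add [uxlmg,fxwf] -> 6 lines: udksd oqepa uxlmg fxwf iykeg ozdp
Hunk 2: at line 1 remove [uxlmg,fxwf] add [fihrh,smlnm,egh] -> 7 lines: udksd oqepa fihrh smlnm egh iykeg ozdp
Hunk 3: at line 2 remove [fihrh] add [obg,lhudj,yjaz] -> 9 lines: udksd oqepa obg lhudj yjaz smlnm egh iykeg ozdp
Hunk 4: at line 1 remove [obg,lhudj] add [stdtx] -> 8 lines: udksd oqepa stdtx yjaz smlnm egh iykeg ozdp
Final line 5: smlnm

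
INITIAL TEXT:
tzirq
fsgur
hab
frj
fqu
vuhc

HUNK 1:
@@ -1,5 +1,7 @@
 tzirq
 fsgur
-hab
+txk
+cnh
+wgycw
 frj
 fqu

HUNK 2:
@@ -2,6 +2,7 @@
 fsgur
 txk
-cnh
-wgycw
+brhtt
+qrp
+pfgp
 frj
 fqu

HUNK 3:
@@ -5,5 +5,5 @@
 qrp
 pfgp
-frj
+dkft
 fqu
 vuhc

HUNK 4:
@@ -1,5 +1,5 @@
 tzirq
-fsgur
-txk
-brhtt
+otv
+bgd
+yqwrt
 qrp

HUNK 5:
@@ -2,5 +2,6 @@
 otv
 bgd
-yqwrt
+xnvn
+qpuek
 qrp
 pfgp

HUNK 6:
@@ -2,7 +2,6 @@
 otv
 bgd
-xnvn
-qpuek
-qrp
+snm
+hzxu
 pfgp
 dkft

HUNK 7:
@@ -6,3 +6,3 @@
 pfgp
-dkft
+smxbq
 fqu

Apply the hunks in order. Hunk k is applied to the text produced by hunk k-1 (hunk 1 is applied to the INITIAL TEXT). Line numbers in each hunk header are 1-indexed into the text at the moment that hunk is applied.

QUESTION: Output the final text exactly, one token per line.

Hunk 1: at line 1 remove [hab] add [txk,cnh,wgycw] -> 8 lines: tzirq fsgur txk cnh wgycw frj fqu vuhc
Hunk 2: at line 2 remove [cnh,wgycw] add [brhtt,qrp,pfgp] -> 9 lines: tzirq fsgur txk brhtt qrp pfgp frj fqu vuhc
Hunk 3: at line 5 remove [frj] add [dkft] -> 9 lines: tzirq fsgur txk brhtt qrp pfgp dkft fqu vuhc
Hunk 4: at line 1 remove [fsgur,txk,brhtt] add [otv,bgd,yqwrt] -> 9 lines: tzirq otv bgd yqwrt qrp pfgp dkft fqu vuhc
Hunk 5: at line 2 remove [yqwrt] add [xnvn,qpuek] -> 10 lines: tzirq otv bgd xnvn qpuek qrp pfgp dkft fqu vuhc
Hunk 6: at line 2 remove [xnvn,qpuek,qrp] add [snm,hzxu] -> 9 lines: tzirq otv bgd snm hzxu pfgp dkft fqu vuhc
Hunk 7: at line 6 remove [dkft] add [smxbq] -> 9 lines: tzirq otv bgd snm hzxu pfgp smxbq fqu vuhc

Answer: tzirq
otv
bgd
snm
hzxu
pfgp
smxbq
fqu
vuhc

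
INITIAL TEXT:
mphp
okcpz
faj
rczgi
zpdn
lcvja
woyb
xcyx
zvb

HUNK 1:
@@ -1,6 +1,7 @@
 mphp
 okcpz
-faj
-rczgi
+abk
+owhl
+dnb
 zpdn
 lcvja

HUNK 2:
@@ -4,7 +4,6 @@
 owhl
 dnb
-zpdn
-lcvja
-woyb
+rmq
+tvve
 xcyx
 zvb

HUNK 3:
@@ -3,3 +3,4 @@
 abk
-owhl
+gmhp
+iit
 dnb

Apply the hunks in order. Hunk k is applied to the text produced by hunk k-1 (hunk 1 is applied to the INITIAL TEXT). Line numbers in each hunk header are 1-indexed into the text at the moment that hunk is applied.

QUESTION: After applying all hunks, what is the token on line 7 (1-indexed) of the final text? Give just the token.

Answer: rmq

Derivation:
Hunk 1: at line 1 remove [faj,rczgi] add [abk,owhl,dnb] -> 10 lines: mphp okcpz abk owhl dnb zpdn lcvja woyb xcyx zvb
Hunk 2: at line 4 remove [zpdn,lcvja,woyb] add [rmq,tvve] -> 9 lines: mphp okcpz abk owhl dnb rmq tvve xcyx zvb
Hunk 3: at line 3 remove [owhl] add [gmhp,iit] -> 10 lines: mphp okcpz abk gmhp iit dnb rmq tvve xcyx zvb
Final line 7: rmq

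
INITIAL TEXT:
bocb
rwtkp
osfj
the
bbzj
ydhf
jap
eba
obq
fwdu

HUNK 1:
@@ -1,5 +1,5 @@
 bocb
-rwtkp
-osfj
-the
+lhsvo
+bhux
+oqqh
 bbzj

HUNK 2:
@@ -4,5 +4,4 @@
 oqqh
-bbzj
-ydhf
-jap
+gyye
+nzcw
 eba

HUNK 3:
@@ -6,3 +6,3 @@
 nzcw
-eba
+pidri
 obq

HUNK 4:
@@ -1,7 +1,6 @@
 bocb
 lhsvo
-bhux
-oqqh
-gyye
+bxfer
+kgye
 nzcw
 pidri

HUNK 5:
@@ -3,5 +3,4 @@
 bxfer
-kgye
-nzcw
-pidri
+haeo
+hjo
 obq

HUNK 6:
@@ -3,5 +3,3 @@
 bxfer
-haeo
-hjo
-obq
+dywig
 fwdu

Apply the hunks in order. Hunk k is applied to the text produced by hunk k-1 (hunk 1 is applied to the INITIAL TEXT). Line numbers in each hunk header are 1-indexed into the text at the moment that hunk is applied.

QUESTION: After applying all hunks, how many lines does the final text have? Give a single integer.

Answer: 5

Derivation:
Hunk 1: at line 1 remove [rwtkp,osfj,the] add [lhsvo,bhux,oqqh] -> 10 lines: bocb lhsvo bhux oqqh bbzj ydhf jap eba obq fwdu
Hunk 2: at line 4 remove [bbzj,ydhf,jap] add [gyye,nzcw] -> 9 lines: bocb lhsvo bhux oqqh gyye nzcw eba obq fwdu
Hunk 3: at line 6 remove [eba] add [pidri] -> 9 lines: bocb lhsvo bhux oqqh gyye nzcw pidri obq fwdu
Hunk 4: at line 1 remove [bhux,oqqh,gyye] add [bxfer,kgye] -> 8 lines: bocb lhsvo bxfer kgye nzcw pidri obq fwdu
Hunk 5: at line 3 remove [kgye,nzcw,pidri] add [haeo,hjo] -> 7 lines: bocb lhsvo bxfer haeo hjo obq fwdu
Hunk 6: at line 3 remove [haeo,hjo,obq] add [dywig] -> 5 lines: bocb lhsvo bxfer dywig fwdu
Final line count: 5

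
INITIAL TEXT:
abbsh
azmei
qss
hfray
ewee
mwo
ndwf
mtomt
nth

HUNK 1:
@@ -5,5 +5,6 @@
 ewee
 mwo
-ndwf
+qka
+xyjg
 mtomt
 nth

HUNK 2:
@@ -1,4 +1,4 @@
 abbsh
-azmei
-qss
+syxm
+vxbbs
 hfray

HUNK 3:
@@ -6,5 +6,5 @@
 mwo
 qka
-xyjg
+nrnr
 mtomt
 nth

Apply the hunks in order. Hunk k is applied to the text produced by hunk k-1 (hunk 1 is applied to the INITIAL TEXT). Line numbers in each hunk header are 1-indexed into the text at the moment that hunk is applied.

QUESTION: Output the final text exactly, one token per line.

Hunk 1: at line 5 remove [ndwf] add [qka,xyjg] -> 10 lines: abbsh azmei qss hfray ewee mwo qka xyjg mtomt nth
Hunk 2: at line 1 remove [azmei,qss] add [syxm,vxbbs] -> 10 lines: abbsh syxm vxbbs hfray ewee mwo qka xyjg mtomt nth
Hunk 3: at line 6 remove [xyjg] add [nrnr] -> 10 lines: abbsh syxm vxbbs hfray ewee mwo qka nrnr mtomt nth

Answer: abbsh
syxm
vxbbs
hfray
ewee
mwo
qka
nrnr
mtomt
nth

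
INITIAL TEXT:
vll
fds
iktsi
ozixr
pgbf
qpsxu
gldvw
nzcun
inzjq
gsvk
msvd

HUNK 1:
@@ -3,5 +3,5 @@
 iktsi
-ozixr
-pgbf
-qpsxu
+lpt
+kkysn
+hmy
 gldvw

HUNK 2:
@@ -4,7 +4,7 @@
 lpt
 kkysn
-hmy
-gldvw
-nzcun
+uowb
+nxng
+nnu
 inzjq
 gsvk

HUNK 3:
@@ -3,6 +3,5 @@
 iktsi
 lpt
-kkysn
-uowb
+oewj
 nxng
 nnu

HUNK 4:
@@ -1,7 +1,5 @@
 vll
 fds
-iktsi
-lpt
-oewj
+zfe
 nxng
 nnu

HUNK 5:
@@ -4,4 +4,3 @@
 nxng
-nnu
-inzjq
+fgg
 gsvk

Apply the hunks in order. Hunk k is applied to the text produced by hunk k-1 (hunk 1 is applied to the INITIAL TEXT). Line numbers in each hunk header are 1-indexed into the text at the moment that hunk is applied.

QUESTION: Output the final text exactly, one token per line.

Hunk 1: at line 3 remove [ozixr,pgbf,qpsxu] add [lpt,kkysn,hmy] -> 11 lines: vll fds iktsi lpt kkysn hmy gldvw nzcun inzjq gsvk msvd
Hunk 2: at line 4 remove [hmy,gldvw,nzcun] add [uowb,nxng,nnu] -> 11 lines: vll fds iktsi lpt kkysn uowb nxng nnu inzjq gsvk msvd
Hunk 3: at line 3 remove [kkysn,uowb] add [oewj] -> 10 lines: vll fds iktsi lpt oewj nxng nnu inzjq gsvk msvd
Hunk 4: at line 1 remove [iktsi,lpt,oewj] add [zfe] -> 8 lines: vll fds zfe nxng nnu inzjq gsvk msvd
Hunk 5: at line 4 remove [nnu,inzjq] add [fgg] -> 7 lines: vll fds zfe nxng fgg gsvk msvd

Answer: vll
fds
zfe
nxng
fgg
gsvk
msvd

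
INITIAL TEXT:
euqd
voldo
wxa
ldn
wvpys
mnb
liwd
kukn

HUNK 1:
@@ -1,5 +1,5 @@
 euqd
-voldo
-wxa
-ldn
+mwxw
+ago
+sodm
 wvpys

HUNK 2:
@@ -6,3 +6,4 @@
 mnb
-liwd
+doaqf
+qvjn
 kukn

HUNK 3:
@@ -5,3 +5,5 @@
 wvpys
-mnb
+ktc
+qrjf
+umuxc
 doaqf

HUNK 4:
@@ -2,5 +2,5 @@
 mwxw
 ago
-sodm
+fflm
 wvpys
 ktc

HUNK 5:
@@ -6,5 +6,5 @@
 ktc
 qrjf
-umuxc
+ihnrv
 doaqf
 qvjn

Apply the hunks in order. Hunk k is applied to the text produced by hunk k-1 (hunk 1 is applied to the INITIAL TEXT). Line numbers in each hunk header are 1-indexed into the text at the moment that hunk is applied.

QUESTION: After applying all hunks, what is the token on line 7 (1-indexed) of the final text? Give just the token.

Answer: qrjf

Derivation:
Hunk 1: at line 1 remove [voldo,wxa,ldn] add [mwxw,ago,sodm] -> 8 lines: euqd mwxw ago sodm wvpys mnb liwd kukn
Hunk 2: at line 6 remove [liwd] add [doaqf,qvjn] -> 9 lines: euqd mwxw ago sodm wvpys mnb doaqf qvjn kukn
Hunk 3: at line 5 remove [mnb] add [ktc,qrjf,umuxc] -> 11 lines: euqd mwxw ago sodm wvpys ktc qrjf umuxc doaqf qvjn kukn
Hunk 4: at line 2 remove [sodm] add [fflm] -> 11 lines: euqd mwxw ago fflm wvpys ktc qrjf umuxc doaqf qvjn kukn
Hunk 5: at line 6 remove [umuxc] add [ihnrv] -> 11 lines: euqd mwxw ago fflm wvpys ktc qrjf ihnrv doaqf qvjn kukn
Final line 7: qrjf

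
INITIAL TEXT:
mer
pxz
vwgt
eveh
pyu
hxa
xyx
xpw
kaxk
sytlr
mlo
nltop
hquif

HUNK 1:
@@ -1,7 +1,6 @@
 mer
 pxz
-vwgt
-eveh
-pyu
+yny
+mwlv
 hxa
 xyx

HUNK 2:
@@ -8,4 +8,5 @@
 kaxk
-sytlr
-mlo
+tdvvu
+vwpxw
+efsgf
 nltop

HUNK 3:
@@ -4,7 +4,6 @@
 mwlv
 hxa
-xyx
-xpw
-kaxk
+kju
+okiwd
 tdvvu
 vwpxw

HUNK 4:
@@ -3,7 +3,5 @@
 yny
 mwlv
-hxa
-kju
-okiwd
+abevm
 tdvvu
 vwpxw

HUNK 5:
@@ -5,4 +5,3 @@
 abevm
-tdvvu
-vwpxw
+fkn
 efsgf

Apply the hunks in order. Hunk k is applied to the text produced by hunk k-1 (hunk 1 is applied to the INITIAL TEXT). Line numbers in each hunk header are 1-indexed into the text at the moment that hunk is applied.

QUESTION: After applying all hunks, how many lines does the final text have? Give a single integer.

Hunk 1: at line 1 remove [vwgt,eveh,pyu] add [yny,mwlv] -> 12 lines: mer pxz yny mwlv hxa xyx xpw kaxk sytlr mlo nltop hquif
Hunk 2: at line 8 remove [sytlr,mlo] add [tdvvu,vwpxw,efsgf] -> 13 lines: mer pxz yny mwlv hxa xyx xpw kaxk tdvvu vwpxw efsgf nltop hquif
Hunk 3: at line 4 remove [xyx,xpw,kaxk] add [kju,okiwd] -> 12 lines: mer pxz yny mwlv hxa kju okiwd tdvvu vwpxw efsgf nltop hquif
Hunk 4: at line 3 remove [hxa,kju,okiwd] add [abevm] -> 10 lines: mer pxz yny mwlv abevm tdvvu vwpxw efsgf nltop hquif
Hunk 5: at line 5 remove [tdvvu,vwpxw] add [fkn] -> 9 lines: mer pxz yny mwlv abevm fkn efsgf nltop hquif
Final line count: 9

Answer: 9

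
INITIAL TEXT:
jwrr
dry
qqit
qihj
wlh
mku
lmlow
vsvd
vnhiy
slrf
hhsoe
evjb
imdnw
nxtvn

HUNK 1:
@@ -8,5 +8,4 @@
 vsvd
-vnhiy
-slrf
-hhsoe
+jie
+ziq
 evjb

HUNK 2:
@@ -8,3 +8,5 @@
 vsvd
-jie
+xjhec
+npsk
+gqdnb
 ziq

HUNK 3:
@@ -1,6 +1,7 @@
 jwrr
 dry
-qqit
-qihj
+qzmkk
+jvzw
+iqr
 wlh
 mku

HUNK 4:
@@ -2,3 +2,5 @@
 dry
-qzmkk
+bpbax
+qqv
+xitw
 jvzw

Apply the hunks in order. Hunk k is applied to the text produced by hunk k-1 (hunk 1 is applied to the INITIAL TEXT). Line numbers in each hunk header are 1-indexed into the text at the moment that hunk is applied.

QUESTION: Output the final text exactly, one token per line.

Hunk 1: at line 8 remove [vnhiy,slrf,hhsoe] add [jie,ziq] -> 13 lines: jwrr dry qqit qihj wlh mku lmlow vsvd jie ziq evjb imdnw nxtvn
Hunk 2: at line 8 remove [jie] add [xjhec,npsk,gqdnb] -> 15 lines: jwrr dry qqit qihj wlh mku lmlow vsvd xjhec npsk gqdnb ziq evjb imdnw nxtvn
Hunk 3: at line 1 remove [qqit,qihj] add [qzmkk,jvzw,iqr] -> 16 lines: jwrr dry qzmkk jvzw iqr wlh mku lmlow vsvd xjhec npsk gqdnb ziq evjb imdnw nxtvn
Hunk 4: at line 2 remove [qzmkk] add [bpbax,qqv,xitw] -> 18 lines: jwrr dry bpbax qqv xitw jvzw iqr wlh mku lmlow vsvd xjhec npsk gqdnb ziq evjb imdnw nxtvn

Answer: jwrr
dry
bpbax
qqv
xitw
jvzw
iqr
wlh
mku
lmlow
vsvd
xjhec
npsk
gqdnb
ziq
evjb
imdnw
nxtvn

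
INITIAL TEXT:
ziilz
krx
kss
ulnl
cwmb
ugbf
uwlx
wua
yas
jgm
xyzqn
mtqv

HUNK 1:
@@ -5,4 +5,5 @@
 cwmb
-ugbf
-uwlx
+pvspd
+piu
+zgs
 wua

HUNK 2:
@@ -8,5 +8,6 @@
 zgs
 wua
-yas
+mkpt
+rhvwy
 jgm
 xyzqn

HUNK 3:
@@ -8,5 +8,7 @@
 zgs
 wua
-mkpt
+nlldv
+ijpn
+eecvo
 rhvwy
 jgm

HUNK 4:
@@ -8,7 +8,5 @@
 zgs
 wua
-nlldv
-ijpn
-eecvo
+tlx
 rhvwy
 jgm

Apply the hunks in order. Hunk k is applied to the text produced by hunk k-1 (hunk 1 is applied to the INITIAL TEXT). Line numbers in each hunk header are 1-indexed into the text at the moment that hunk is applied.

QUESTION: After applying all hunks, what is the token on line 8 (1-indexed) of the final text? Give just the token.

Answer: zgs

Derivation:
Hunk 1: at line 5 remove [ugbf,uwlx] add [pvspd,piu,zgs] -> 13 lines: ziilz krx kss ulnl cwmb pvspd piu zgs wua yas jgm xyzqn mtqv
Hunk 2: at line 8 remove [yas] add [mkpt,rhvwy] -> 14 lines: ziilz krx kss ulnl cwmb pvspd piu zgs wua mkpt rhvwy jgm xyzqn mtqv
Hunk 3: at line 8 remove [mkpt] add [nlldv,ijpn,eecvo] -> 16 lines: ziilz krx kss ulnl cwmb pvspd piu zgs wua nlldv ijpn eecvo rhvwy jgm xyzqn mtqv
Hunk 4: at line 8 remove [nlldv,ijpn,eecvo] add [tlx] -> 14 lines: ziilz krx kss ulnl cwmb pvspd piu zgs wua tlx rhvwy jgm xyzqn mtqv
Final line 8: zgs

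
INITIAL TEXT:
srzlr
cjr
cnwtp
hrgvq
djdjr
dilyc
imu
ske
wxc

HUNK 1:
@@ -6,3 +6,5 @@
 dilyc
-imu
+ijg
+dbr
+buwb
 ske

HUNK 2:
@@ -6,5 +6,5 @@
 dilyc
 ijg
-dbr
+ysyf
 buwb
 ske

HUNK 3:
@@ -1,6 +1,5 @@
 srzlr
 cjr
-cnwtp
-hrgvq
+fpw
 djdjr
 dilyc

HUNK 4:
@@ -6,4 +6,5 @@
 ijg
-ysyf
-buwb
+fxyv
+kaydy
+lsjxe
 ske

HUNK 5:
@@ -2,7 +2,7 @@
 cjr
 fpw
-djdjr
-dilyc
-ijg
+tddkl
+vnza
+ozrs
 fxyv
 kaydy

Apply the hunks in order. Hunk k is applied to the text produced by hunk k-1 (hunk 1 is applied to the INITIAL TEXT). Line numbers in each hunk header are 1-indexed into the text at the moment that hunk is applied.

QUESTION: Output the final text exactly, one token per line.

Hunk 1: at line 6 remove [imu] add [ijg,dbr,buwb] -> 11 lines: srzlr cjr cnwtp hrgvq djdjr dilyc ijg dbr buwb ske wxc
Hunk 2: at line 6 remove [dbr] add [ysyf] -> 11 lines: srzlr cjr cnwtp hrgvq djdjr dilyc ijg ysyf buwb ske wxc
Hunk 3: at line 1 remove [cnwtp,hrgvq] add [fpw] -> 10 lines: srzlr cjr fpw djdjr dilyc ijg ysyf buwb ske wxc
Hunk 4: at line 6 remove [ysyf,buwb] add [fxyv,kaydy,lsjxe] -> 11 lines: srzlr cjr fpw djdjr dilyc ijg fxyv kaydy lsjxe ske wxc
Hunk 5: at line 2 remove [djdjr,dilyc,ijg] add [tddkl,vnza,ozrs] -> 11 lines: srzlr cjr fpw tddkl vnza ozrs fxyv kaydy lsjxe ske wxc

Answer: srzlr
cjr
fpw
tddkl
vnza
ozrs
fxyv
kaydy
lsjxe
ske
wxc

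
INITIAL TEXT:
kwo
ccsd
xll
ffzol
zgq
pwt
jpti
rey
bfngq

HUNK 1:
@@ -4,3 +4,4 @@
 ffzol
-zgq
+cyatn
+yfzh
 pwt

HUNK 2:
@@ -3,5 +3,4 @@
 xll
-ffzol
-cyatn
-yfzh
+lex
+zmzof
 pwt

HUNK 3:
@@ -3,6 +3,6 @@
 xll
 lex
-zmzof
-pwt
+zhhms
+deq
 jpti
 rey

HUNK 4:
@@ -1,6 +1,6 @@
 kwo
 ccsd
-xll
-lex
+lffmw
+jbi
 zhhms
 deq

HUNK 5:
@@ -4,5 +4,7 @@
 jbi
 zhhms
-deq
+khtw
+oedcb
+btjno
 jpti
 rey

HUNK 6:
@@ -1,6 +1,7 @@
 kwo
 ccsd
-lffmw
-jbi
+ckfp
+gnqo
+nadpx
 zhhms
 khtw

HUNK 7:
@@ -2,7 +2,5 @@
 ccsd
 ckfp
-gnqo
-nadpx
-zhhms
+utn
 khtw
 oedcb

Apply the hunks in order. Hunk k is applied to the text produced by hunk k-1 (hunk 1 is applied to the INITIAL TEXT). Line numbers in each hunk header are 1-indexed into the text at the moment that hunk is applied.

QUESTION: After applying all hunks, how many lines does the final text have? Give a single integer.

Answer: 10

Derivation:
Hunk 1: at line 4 remove [zgq] add [cyatn,yfzh] -> 10 lines: kwo ccsd xll ffzol cyatn yfzh pwt jpti rey bfngq
Hunk 2: at line 3 remove [ffzol,cyatn,yfzh] add [lex,zmzof] -> 9 lines: kwo ccsd xll lex zmzof pwt jpti rey bfngq
Hunk 3: at line 3 remove [zmzof,pwt] add [zhhms,deq] -> 9 lines: kwo ccsd xll lex zhhms deq jpti rey bfngq
Hunk 4: at line 1 remove [xll,lex] add [lffmw,jbi] -> 9 lines: kwo ccsd lffmw jbi zhhms deq jpti rey bfngq
Hunk 5: at line 4 remove [deq] add [khtw,oedcb,btjno] -> 11 lines: kwo ccsd lffmw jbi zhhms khtw oedcb btjno jpti rey bfngq
Hunk 6: at line 1 remove [lffmw,jbi] add [ckfp,gnqo,nadpx] -> 12 lines: kwo ccsd ckfp gnqo nadpx zhhms khtw oedcb btjno jpti rey bfngq
Hunk 7: at line 2 remove [gnqo,nadpx,zhhms] add [utn] -> 10 lines: kwo ccsd ckfp utn khtw oedcb btjno jpti rey bfngq
Final line count: 10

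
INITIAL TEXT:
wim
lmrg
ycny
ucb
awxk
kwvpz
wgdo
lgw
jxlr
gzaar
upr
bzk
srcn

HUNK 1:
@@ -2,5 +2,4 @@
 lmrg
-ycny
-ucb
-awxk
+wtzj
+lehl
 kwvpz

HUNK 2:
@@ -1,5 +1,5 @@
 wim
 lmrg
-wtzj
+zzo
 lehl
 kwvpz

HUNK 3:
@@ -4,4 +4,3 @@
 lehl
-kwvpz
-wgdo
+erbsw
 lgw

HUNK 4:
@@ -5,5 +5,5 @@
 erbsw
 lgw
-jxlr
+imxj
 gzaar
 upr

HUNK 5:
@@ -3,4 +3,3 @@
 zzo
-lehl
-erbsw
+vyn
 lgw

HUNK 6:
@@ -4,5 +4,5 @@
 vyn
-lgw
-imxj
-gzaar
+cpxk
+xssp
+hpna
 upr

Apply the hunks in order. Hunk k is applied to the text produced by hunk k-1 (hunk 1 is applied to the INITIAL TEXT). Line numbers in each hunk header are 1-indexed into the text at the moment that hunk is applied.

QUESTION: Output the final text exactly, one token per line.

Hunk 1: at line 2 remove [ycny,ucb,awxk] add [wtzj,lehl] -> 12 lines: wim lmrg wtzj lehl kwvpz wgdo lgw jxlr gzaar upr bzk srcn
Hunk 2: at line 1 remove [wtzj] add [zzo] -> 12 lines: wim lmrg zzo lehl kwvpz wgdo lgw jxlr gzaar upr bzk srcn
Hunk 3: at line 4 remove [kwvpz,wgdo] add [erbsw] -> 11 lines: wim lmrg zzo lehl erbsw lgw jxlr gzaar upr bzk srcn
Hunk 4: at line 5 remove [jxlr] add [imxj] -> 11 lines: wim lmrg zzo lehl erbsw lgw imxj gzaar upr bzk srcn
Hunk 5: at line 3 remove [lehl,erbsw] add [vyn] -> 10 lines: wim lmrg zzo vyn lgw imxj gzaar upr bzk srcn
Hunk 6: at line 4 remove [lgw,imxj,gzaar] add [cpxk,xssp,hpna] -> 10 lines: wim lmrg zzo vyn cpxk xssp hpna upr bzk srcn

Answer: wim
lmrg
zzo
vyn
cpxk
xssp
hpna
upr
bzk
srcn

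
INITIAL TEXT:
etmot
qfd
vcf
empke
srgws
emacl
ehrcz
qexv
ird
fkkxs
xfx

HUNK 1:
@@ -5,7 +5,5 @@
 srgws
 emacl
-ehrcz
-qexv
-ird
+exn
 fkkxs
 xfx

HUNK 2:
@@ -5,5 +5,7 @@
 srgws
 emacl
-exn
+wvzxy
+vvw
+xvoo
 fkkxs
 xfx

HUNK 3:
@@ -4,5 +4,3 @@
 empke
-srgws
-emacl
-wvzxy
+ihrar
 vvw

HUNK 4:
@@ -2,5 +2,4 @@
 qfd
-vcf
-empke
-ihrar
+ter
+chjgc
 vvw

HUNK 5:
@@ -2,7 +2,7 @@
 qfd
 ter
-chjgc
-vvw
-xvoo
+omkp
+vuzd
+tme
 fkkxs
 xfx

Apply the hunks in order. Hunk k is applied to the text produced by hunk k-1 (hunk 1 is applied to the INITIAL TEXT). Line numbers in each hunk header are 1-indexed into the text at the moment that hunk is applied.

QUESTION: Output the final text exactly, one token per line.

Answer: etmot
qfd
ter
omkp
vuzd
tme
fkkxs
xfx

Derivation:
Hunk 1: at line 5 remove [ehrcz,qexv,ird] add [exn] -> 9 lines: etmot qfd vcf empke srgws emacl exn fkkxs xfx
Hunk 2: at line 5 remove [exn] add [wvzxy,vvw,xvoo] -> 11 lines: etmot qfd vcf empke srgws emacl wvzxy vvw xvoo fkkxs xfx
Hunk 3: at line 4 remove [srgws,emacl,wvzxy] add [ihrar] -> 9 lines: etmot qfd vcf empke ihrar vvw xvoo fkkxs xfx
Hunk 4: at line 2 remove [vcf,empke,ihrar] add [ter,chjgc] -> 8 lines: etmot qfd ter chjgc vvw xvoo fkkxs xfx
Hunk 5: at line 2 remove [chjgc,vvw,xvoo] add [omkp,vuzd,tme] -> 8 lines: etmot qfd ter omkp vuzd tme fkkxs xfx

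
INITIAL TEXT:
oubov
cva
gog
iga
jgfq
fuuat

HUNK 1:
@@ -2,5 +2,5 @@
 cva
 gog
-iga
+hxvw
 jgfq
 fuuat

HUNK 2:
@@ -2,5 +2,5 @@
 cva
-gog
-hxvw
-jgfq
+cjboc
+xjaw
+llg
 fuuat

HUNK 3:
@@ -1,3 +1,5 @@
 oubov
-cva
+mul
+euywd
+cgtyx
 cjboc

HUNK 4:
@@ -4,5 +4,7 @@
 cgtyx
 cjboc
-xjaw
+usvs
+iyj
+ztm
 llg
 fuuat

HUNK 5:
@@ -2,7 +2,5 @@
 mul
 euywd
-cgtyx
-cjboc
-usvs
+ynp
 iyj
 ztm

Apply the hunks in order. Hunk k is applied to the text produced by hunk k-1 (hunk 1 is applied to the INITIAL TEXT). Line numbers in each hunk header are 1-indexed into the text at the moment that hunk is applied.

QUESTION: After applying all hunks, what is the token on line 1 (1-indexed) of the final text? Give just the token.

Answer: oubov

Derivation:
Hunk 1: at line 2 remove [iga] add [hxvw] -> 6 lines: oubov cva gog hxvw jgfq fuuat
Hunk 2: at line 2 remove [gog,hxvw,jgfq] add [cjboc,xjaw,llg] -> 6 lines: oubov cva cjboc xjaw llg fuuat
Hunk 3: at line 1 remove [cva] add [mul,euywd,cgtyx] -> 8 lines: oubov mul euywd cgtyx cjboc xjaw llg fuuat
Hunk 4: at line 4 remove [xjaw] add [usvs,iyj,ztm] -> 10 lines: oubov mul euywd cgtyx cjboc usvs iyj ztm llg fuuat
Hunk 5: at line 2 remove [cgtyx,cjboc,usvs] add [ynp] -> 8 lines: oubov mul euywd ynp iyj ztm llg fuuat
Final line 1: oubov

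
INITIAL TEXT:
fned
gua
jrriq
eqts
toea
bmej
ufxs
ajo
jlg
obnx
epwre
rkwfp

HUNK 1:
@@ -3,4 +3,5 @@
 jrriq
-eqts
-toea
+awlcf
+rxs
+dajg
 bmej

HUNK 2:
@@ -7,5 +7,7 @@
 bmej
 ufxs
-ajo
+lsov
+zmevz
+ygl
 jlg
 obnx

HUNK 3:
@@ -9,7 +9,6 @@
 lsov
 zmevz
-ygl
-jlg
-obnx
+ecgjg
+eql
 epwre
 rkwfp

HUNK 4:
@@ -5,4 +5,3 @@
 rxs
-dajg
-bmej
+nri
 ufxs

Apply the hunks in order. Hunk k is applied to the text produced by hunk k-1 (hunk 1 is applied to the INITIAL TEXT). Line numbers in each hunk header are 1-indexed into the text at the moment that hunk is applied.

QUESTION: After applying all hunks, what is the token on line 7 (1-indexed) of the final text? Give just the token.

Answer: ufxs

Derivation:
Hunk 1: at line 3 remove [eqts,toea] add [awlcf,rxs,dajg] -> 13 lines: fned gua jrriq awlcf rxs dajg bmej ufxs ajo jlg obnx epwre rkwfp
Hunk 2: at line 7 remove [ajo] add [lsov,zmevz,ygl] -> 15 lines: fned gua jrriq awlcf rxs dajg bmej ufxs lsov zmevz ygl jlg obnx epwre rkwfp
Hunk 3: at line 9 remove [ygl,jlg,obnx] add [ecgjg,eql] -> 14 lines: fned gua jrriq awlcf rxs dajg bmej ufxs lsov zmevz ecgjg eql epwre rkwfp
Hunk 4: at line 5 remove [dajg,bmej] add [nri] -> 13 lines: fned gua jrriq awlcf rxs nri ufxs lsov zmevz ecgjg eql epwre rkwfp
Final line 7: ufxs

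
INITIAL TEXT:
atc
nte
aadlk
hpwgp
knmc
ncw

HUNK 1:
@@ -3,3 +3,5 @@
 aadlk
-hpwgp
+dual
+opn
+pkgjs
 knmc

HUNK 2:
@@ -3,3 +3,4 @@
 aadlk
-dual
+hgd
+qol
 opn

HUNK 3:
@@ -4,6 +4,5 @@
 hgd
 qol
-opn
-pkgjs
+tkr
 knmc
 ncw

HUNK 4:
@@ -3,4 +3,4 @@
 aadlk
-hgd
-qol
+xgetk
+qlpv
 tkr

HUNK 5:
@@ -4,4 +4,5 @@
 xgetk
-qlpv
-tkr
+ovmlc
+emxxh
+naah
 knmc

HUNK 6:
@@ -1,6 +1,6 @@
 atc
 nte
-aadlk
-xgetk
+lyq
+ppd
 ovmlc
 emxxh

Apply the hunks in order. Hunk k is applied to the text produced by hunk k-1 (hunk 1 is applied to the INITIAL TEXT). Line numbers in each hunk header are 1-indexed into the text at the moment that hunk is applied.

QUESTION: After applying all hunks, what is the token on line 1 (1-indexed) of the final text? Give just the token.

Hunk 1: at line 3 remove [hpwgp] add [dual,opn,pkgjs] -> 8 lines: atc nte aadlk dual opn pkgjs knmc ncw
Hunk 2: at line 3 remove [dual] add [hgd,qol] -> 9 lines: atc nte aadlk hgd qol opn pkgjs knmc ncw
Hunk 3: at line 4 remove [opn,pkgjs] add [tkr] -> 8 lines: atc nte aadlk hgd qol tkr knmc ncw
Hunk 4: at line 3 remove [hgd,qol] add [xgetk,qlpv] -> 8 lines: atc nte aadlk xgetk qlpv tkr knmc ncw
Hunk 5: at line 4 remove [qlpv,tkr] add [ovmlc,emxxh,naah] -> 9 lines: atc nte aadlk xgetk ovmlc emxxh naah knmc ncw
Hunk 6: at line 1 remove [aadlk,xgetk] add [lyq,ppd] -> 9 lines: atc nte lyq ppd ovmlc emxxh naah knmc ncw
Final line 1: atc

Answer: atc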